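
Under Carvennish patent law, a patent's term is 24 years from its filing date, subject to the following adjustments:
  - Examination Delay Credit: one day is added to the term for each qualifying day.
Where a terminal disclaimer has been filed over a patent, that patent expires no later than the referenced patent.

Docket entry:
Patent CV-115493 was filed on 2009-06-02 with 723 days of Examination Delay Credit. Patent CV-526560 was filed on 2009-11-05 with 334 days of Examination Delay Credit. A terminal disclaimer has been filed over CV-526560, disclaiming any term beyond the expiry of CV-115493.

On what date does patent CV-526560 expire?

Natural term of CV-526560:
  Base: filing + 24 years → 5 November 2033.
  Examination Delay Credit: +334 days → 5 October 2034.
Expiry of referenced patent CV-115493:
  Base: filing + 24 years → 2 June 2033.
  Examination Delay Credit: +723 days → 26 May 2035.
Terminal disclaimer: CV-526560 expires on the earlier of 5 October 2034 and 26 May 2035.

October 5, 2034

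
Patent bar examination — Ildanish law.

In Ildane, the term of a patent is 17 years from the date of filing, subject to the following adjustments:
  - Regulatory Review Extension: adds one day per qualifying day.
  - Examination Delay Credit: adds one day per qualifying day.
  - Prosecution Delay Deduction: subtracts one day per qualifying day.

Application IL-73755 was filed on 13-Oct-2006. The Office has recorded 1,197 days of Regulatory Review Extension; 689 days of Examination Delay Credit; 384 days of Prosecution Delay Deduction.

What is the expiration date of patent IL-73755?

November 23, 2027

Base term: filing date + 17 years → 13 October 2023.
Regulatory Review Extension: +1197 days → 22 January 2027.
Examination Delay Credit: +689 days → 11 December 2028.
Prosecution Delay Deduction: −384 days → 23 November 2027.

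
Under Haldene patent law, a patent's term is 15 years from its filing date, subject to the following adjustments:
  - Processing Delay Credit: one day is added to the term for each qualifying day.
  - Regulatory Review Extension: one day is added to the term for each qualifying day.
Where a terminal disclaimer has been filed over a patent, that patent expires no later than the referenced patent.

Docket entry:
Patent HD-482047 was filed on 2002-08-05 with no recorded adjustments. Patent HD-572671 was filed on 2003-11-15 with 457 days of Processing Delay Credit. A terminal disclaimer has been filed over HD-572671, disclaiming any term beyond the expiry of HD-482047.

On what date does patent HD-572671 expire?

2017-08-05

Natural term of HD-572671:
  Base: filing + 15 years → 15 November 2018.
  Processing Delay Credit: +457 days → 15 February 2020.
Expiry of referenced patent HD-482047:
  Base: filing + 15 years → 5 August 2017.
Terminal disclaimer: HD-572671 expires on the earlier of 15 February 2020 and 5 August 2017.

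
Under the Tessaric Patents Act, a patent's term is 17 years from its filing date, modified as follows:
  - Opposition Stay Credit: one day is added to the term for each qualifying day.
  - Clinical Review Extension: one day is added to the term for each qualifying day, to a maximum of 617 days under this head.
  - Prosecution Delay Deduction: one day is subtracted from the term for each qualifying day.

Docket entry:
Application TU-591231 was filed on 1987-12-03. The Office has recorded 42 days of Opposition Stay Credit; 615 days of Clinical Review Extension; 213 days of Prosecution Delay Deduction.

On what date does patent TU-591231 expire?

February 20, 2006

Base term: filing date + 17 years → 3 December 2004.
Opposition Stay Credit: +42 days → 14 January 2005.
Clinical Review Extension: 615 days (within the 617-day cap) → +615 days → 21 September 2006.
Prosecution Delay Deduction: −213 days → 20 February 2006.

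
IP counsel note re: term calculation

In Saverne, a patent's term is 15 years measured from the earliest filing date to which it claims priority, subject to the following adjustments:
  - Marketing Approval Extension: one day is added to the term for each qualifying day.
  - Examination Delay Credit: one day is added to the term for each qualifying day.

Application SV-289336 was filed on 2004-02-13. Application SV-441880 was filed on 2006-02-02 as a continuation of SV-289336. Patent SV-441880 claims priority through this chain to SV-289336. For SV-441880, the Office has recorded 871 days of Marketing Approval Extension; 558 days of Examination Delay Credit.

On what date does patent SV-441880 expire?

Earliest priority filing: 13 February 2004.
Base term: 13 February 2004 + 15 years → 13 February 2019.
Marketing Approval Extension: +871 days → 3 July 2021.
Examination Delay Credit: +558 days → 12 January 2023.

2023-01-12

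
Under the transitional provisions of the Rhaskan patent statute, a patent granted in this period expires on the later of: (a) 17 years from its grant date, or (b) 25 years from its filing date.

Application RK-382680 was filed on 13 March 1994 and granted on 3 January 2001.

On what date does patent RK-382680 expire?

March 13, 2019

(a) grant + 17 years → 3 January 2018.
(b) filing + 25 years → 13 March 2019.
Later of the two: 13 March 2019.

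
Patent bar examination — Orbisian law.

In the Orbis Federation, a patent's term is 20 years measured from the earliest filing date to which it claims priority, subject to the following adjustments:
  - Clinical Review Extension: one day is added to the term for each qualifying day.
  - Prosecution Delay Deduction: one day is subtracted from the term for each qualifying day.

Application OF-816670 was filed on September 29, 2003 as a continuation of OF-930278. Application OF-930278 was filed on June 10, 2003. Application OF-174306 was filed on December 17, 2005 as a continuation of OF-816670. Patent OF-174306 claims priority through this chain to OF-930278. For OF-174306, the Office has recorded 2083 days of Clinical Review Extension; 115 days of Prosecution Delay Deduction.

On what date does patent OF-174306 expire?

October 29, 2028

Earliest priority filing: 10 June 2003.
Base term: 10 June 2003 + 20 years → 10 June 2023.
Clinical Review Extension: +2083 days → 21 February 2029.
Prosecution Delay Deduction: −115 days → 29 October 2028.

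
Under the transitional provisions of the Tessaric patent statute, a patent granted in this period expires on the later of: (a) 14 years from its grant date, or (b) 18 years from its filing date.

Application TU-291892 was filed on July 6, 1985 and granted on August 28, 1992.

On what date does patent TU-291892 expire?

(a) grant + 14 years → 28 August 2006.
(b) filing + 18 years → 6 July 2003.
Later of the two: 28 August 2006.

August 28, 2006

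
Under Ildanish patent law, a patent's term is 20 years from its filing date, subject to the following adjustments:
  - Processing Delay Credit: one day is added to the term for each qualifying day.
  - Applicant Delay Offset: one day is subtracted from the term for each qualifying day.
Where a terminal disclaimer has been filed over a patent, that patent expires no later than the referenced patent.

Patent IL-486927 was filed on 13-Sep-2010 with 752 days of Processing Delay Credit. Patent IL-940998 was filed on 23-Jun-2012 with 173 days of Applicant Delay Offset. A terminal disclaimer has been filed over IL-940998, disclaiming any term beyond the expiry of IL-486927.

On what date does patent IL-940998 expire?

2032-01-02

Natural term of IL-940998:
  Base: filing + 20 years → 23 June 2032.
  Applicant Delay Offset: −173 days → 2 January 2032.
Expiry of referenced patent IL-486927:
  Base: filing + 20 years → 13 September 2030.
  Processing Delay Credit: +752 days → 4 October 2032.
Terminal disclaimer: IL-940998 expires on the earlier of 2 January 2032 and 4 October 2032.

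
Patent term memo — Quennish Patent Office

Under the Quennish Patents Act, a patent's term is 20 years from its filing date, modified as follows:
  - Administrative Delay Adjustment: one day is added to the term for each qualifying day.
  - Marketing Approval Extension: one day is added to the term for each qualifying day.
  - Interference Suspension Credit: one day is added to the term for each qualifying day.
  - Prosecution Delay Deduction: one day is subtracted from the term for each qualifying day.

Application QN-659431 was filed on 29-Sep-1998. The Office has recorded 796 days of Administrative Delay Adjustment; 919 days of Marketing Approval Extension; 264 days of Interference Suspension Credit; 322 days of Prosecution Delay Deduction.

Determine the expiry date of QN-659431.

2023-04-13

Base term: filing date + 20 years → 29 September 2018.
Administrative Delay Adjustment: +796 days → 3 December 2020.
Marketing Approval Extension: +919 days → 10 June 2023.
Interference Suspension Credit: +264 days → 29 February 2024.
Prosecution Delay Deduction: −322 days → 13 April 2023.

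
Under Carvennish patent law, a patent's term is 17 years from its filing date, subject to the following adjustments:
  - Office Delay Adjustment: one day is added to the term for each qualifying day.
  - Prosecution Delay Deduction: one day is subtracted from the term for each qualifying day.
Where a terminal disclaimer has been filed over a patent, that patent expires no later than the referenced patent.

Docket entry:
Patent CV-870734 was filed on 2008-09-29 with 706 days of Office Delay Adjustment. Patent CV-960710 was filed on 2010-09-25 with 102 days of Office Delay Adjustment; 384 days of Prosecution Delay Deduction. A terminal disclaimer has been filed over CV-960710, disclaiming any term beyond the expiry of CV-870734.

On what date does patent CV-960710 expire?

December 17, 2026

Natural term of CV-960710:
  Base: filing + 17 years → 25 September 2027.
  Office Delay Adjustment: +102 days → 5 January 2028.
  Prosecution Delay Deduction: −384 days → 17 December 2026.
Expiry of referenced patent CV-870734:
  Base: filing + 17 years → 29 September 2025.
  Office Delay Adjustment: +706 days → 5 September 2027.
Terminal disclaimer: CV-960710 expires on the earlier of 17 December 2026 and 5 September 2027.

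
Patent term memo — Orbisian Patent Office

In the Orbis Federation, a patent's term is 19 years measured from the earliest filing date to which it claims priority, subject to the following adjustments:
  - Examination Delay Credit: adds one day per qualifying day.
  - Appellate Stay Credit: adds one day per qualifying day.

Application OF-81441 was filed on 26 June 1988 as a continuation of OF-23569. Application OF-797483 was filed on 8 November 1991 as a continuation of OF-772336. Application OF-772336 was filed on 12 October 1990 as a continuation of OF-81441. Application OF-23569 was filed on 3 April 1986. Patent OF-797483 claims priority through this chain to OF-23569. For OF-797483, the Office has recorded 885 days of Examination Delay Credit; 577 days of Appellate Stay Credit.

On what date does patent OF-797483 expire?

2009-04-04

Earliest priority filing: 3 April 1986.
Base term: 3 April 1986 + 19 years → 3 April 2005.
Examination Delay Credit: +885 days → 5 September 2007.
Appellate Stay Credit: +577 days → 4 April 2009.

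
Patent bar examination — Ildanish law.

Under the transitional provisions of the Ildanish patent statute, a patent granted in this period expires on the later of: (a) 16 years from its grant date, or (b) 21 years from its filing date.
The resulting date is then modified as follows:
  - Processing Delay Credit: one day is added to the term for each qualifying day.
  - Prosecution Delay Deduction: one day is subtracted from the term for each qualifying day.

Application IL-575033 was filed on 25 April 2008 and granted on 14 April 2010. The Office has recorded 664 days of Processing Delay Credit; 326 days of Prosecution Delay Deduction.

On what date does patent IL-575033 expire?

2030-03-29

(a) grant + 16 years → 14 April 2026.
(b) filing + 21 years → 25 April 2029.
Later of the two: 25 April 2029.
Processing Delay Credit: +664 days → 18 February 2031.
Prosecution Delay Deduction: −326 days → 29 March 2030.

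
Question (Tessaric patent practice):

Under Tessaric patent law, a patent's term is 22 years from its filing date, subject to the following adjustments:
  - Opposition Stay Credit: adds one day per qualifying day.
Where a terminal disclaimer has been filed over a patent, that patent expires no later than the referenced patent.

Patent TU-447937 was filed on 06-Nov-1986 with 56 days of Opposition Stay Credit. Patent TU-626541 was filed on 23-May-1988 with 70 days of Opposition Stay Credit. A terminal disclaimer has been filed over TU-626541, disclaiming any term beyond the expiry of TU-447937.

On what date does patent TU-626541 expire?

Natural term of TU-626541:
  Base: filing + 22 years → 23 May 2010.
  Opposition Stay Credit: +70 days → 1 August 2010.
Expiry of referenced patent TU-447937:
  Base: filing + 22 years → 6 November 2008.
  Opposition Stay Credit: +56 days → 1 January 2009.
Terminal disclaimer: TU-626541 expires on the earlier of 1 August 2010 and 1 January 2009.

2009-01-01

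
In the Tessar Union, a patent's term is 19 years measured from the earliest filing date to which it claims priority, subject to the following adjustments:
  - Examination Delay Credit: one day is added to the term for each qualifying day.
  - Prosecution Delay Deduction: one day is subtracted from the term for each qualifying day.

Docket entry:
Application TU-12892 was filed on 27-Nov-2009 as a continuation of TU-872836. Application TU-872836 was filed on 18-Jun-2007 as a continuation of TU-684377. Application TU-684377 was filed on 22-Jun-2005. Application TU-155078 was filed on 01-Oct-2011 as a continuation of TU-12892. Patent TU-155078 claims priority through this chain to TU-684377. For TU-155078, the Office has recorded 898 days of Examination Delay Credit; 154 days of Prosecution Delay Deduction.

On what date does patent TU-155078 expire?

2026-07-06

Earliest priority filing: 22 June 2005.
Base term: 22 June 2005 + 19 years → 22 June 2024.
Examination Delay Credit: +898 days → 7 December 2026.
Prosecution Delay Deduction: −154 days → 6 July 2026.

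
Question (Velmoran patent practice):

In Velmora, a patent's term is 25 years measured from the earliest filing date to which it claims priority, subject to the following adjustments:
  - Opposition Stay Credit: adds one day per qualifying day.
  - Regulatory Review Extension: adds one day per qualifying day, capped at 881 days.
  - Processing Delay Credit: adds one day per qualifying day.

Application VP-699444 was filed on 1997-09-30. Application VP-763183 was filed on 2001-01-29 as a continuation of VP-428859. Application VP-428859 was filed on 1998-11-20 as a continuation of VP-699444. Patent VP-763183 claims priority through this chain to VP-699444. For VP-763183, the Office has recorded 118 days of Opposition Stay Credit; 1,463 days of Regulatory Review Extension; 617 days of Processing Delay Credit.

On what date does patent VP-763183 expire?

March 4, 2027

Earliest priority filing: 30 September 1997.
Base term: 30 September 1997 + 25 years → 30 September 2022.
Opposition Stay Credit: +118 days → 26 January 2023.
Regulatory Review Extension: 1463 days claimed exceeds the 881-day cap, so +881 days → 25 June 2025.
Processing Delay Credit: +617 days → 4 March 2027.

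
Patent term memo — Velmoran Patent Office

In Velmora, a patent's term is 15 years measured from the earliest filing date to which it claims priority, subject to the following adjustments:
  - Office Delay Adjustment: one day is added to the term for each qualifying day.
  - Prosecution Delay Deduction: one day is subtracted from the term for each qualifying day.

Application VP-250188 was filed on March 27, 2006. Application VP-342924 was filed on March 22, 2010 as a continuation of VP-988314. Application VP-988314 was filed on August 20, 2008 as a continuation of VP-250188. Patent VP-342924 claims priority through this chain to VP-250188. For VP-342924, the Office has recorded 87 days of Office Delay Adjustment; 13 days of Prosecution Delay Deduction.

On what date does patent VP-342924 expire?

Earliest priority filing: 27 March 2006.
Base term: 27 March 2006 + 15 years → 27 March 2021.
Office Delay Adjustment: +87 days → 22 June 2021.
Prosecution Delay Deduction: −13 days → 9 June 2021.

2021-06-09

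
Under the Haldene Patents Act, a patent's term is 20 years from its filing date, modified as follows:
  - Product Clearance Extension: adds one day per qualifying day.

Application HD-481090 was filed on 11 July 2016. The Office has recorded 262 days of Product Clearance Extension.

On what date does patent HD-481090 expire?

2037-03-30

Base term: filing date + 20 years → 11 July 2036.
Product Clearance Extension: +262 days → 30 March 2037.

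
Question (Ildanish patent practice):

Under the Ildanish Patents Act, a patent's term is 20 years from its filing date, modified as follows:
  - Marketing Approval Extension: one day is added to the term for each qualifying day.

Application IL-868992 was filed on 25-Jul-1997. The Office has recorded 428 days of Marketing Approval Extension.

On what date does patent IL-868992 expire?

2018-09-26

Base term: filing date + 20 years → 25 July 2017.
Marketing Approval Extension: +428 days → 26 September 2018.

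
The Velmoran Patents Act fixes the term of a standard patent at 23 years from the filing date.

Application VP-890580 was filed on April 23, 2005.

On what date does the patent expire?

April 23, 2028

Filing date + 23 years → 23 April 2028.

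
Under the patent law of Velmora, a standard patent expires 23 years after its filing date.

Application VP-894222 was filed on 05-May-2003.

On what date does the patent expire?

Filing date + 23 years → 5 May 2026.

May 5, 2026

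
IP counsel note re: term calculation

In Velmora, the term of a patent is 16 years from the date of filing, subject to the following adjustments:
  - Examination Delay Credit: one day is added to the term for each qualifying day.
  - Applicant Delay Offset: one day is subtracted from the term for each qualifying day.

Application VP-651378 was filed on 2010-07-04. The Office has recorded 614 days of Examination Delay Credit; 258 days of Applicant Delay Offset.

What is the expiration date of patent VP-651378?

2027-06-25

Base term: filing date + 16 years → 4 July 2026.
Examination Delay Credit: +614 days → 9 March 2028.
Applicant Delay Offset: −258 days → 25 June 2027.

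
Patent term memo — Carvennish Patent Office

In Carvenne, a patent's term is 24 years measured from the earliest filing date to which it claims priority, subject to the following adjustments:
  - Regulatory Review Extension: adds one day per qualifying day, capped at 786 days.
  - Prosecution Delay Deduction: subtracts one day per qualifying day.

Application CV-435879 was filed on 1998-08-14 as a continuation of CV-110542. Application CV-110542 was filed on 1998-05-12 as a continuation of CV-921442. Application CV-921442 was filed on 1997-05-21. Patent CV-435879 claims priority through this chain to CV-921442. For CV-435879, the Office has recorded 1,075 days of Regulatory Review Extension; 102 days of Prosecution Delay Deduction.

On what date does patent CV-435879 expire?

2023-04-05

Earliest priority filing: 21 May 1997.
Base term: 21 May 1997 + 24 years → 21 May 2021.
Regulatory Review Extension: 1075 days claimed exceeds the 786-day cap, so +786 days → 16 July 2023.
Prosecution Delay Deduction: −102 days → 5 April 2023.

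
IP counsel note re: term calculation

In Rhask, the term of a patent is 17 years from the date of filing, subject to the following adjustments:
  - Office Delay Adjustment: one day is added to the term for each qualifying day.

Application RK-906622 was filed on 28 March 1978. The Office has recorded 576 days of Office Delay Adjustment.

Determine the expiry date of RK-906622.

Base term: filing date + 17 years → 28 March 1995.
Office Delay Adjustment: +576 days → 24 October 1996.

October 24, 1996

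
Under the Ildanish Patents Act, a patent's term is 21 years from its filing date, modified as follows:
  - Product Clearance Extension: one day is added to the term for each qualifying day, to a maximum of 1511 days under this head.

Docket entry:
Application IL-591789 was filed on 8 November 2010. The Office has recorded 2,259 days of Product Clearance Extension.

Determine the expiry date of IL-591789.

2035-12-28

Base term: filing date + 21 years → 8 November 2031.
Product Clearance Extension: 2259 days claimed exceeds the 1511-day cap, so +1511 days → 28 December 2035.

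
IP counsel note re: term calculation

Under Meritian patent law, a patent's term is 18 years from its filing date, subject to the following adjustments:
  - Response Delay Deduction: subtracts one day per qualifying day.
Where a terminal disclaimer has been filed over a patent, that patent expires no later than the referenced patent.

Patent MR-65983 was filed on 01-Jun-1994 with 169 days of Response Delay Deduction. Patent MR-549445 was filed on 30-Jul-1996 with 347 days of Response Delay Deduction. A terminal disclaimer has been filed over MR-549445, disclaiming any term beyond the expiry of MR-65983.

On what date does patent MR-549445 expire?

Natural term of MR-549445:
  Base: filing + 18 years → 30 July 2014.
  Response Delay Deduction: −347 days → 17 August 2013.
Expiry of referenced patent MR-65983:
  Base: filing + 18 years → 1 June 2012.
  Response Delay Deduction: −169 days → 15 December 2011.
Terminal disclaimer: MR-549445 expires on the earlier of 17 August 2013 and 15 December 2011.

December 15, 2011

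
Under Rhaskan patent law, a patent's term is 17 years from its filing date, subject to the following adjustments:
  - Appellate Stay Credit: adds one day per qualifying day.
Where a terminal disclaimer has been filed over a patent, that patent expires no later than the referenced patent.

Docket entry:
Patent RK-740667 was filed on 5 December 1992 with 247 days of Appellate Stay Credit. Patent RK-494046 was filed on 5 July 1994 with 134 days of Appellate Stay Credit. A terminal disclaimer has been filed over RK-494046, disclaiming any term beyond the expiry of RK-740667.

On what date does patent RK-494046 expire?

Natural term of RK-494046:
  Base: filing + 17 years → 5 July 2011.
  Appellate Stay Credit: +134 days → 16 November 2011.
Expiry of referenced patent RK-740667:
  Base: filing + 17 years → 5 December 2009.
  Appellate Stay Credit: +247 days → 9 August 2010.
Terminal disclaimer: RK-494046 expires on the earlier of 16 November 2011 and 9 August 2010.

2010-08-09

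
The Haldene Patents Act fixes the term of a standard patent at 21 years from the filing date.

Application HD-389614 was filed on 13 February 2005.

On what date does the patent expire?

Filing date + 21 years → 13 February 2026.

2026-02-13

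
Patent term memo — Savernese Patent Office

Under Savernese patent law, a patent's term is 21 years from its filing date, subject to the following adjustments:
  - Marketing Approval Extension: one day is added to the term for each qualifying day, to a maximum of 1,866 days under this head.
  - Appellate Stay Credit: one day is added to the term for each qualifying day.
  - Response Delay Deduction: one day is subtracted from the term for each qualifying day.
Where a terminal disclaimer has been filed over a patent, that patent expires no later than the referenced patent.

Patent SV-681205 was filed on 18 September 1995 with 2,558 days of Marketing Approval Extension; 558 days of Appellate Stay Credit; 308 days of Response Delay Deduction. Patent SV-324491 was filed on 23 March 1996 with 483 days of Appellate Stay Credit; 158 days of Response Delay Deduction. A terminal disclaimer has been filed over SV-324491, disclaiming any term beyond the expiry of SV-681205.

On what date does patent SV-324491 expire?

February 11, 2018

Natural term of SV-324491:
  Base: filing + 21 years → 23 March 2017.
  Appellate Stay Credit: +483 days → 19 July 2018.
  Response Delay Deduction: −158 days → 11 February 2018.
Expiry of referenced patent SV-681205:
  Base: filing + 21 years → 18 September 2016.
  Marketing Approval Extension: 2558 days claimed exceeds the 1866-day cap, so +1866 days → 28 October 2021.
  Appellate Stay Credit: +558 days → 9 May 2023.
  Response Delay Deduction: −308 days → 5 July 2022.
Terminal disclaimer: SV-324491 expires on the earlier of 11 February 2018 and 5 July 2022.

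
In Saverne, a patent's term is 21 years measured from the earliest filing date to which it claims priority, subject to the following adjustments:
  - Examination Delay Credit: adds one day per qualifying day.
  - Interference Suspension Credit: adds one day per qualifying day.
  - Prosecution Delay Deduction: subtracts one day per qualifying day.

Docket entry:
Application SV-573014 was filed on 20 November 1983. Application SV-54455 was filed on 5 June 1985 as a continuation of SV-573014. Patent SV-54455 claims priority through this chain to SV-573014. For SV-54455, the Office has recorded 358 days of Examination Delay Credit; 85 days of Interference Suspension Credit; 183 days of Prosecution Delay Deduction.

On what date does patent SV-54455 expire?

Earliest priority filing: 20 November 1983.
Base term: 20 November 1983 + 21 years → 20 November 2004.
Examination Delay Credit: +358 days → 13 November 2005.
Interference Suspension Credit: +85 days → 6 February 2006.
Prosecution Delay Deduction: −183 days → 7 August 2005.

2005-08-07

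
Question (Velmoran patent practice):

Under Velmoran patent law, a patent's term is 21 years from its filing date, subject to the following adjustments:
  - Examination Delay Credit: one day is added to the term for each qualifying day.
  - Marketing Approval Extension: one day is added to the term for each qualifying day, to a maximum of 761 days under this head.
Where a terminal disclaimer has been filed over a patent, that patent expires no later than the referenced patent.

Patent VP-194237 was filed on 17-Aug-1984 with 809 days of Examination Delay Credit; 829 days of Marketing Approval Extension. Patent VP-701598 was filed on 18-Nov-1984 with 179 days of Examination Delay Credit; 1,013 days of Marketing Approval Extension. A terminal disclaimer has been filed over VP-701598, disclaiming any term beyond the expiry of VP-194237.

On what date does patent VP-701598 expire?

2008-06-15

Natural term of VP-701598:
  Base: filing + 21 years → 18 November 2005.
  Examination Delay Credit: +179 days → 16 May 2006.
  Marketing Approval Extension: 1013 days claimed exceeds the 761-day cap, so +761 days → 15 June 2008.
Expiry of referenced patent VP-194237:
  Base: filing + 21 years → 17 August 2005.
  Examination Delay Credit: +809 days → 4 November 2007.
  Marketing Approval Extension: 829 days claimed exceeds the 761-day cap, so +761 days → 4 December 2009.
Terminal disclaimer: VP-701598 expires on the earlier of 15 June 2008 and 4 December 2009.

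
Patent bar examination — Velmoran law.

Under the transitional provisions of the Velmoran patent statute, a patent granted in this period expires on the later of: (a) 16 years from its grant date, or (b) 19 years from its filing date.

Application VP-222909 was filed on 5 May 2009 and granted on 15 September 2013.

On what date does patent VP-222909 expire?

(a) grant + 16 years → 15 September 2029.
(b) filing + 19 years → 5 May 2028.
Later of the two: 15 September 2029.

September 15, 2029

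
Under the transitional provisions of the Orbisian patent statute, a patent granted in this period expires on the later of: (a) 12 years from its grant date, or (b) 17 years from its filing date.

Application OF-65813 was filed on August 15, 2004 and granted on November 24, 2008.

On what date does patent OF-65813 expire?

(a) grant + 12 years → 24 November 2020.
(b) filing + 17 years → 15 August 2021.
Later of the two: 15 August 2021.

August 15, 2021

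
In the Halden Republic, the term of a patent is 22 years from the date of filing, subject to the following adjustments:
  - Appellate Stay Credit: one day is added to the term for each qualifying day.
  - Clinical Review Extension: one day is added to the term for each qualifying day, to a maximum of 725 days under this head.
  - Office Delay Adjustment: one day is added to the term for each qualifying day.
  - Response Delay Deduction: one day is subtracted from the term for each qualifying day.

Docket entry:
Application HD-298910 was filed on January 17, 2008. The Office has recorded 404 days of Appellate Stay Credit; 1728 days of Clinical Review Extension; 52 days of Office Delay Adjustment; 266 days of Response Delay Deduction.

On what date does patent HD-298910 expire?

Base term: filing date + 22 years → 17 January 2030.
Appellate Stay Credit: +404 days → 25 February 2031.
Clinical Review Extension: 1728 days claimed exceeds the 725-day cap, so +725 days → 19 February 2033.
Office Delay Adjustment: +52 days → 12 April 2033.
Response Delay Deduction: −266 days → 20 July 2032.

July 20, 2032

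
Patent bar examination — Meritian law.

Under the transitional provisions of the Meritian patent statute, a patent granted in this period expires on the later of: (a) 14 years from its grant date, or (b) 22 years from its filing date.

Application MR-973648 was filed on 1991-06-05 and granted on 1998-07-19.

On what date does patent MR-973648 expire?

(a) grant + 14 years → 19 July 2012.
(b) filing + 22 years → 5 June 2013.
Later of the two: 5 June 2013.

2013-06-05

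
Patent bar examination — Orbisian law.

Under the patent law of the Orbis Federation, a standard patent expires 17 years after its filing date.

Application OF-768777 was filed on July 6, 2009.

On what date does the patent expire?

2026-07-06

Filing date + 17 years → 6 July 2026.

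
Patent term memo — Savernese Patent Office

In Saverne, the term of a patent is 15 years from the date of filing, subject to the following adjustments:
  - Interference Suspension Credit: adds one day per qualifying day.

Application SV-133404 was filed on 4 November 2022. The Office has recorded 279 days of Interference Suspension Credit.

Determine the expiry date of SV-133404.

Base term: filing date + 15 years → 4 November 2037.
Interference Suspension Credit: +279 days → 10 August 2038.

2038-08-10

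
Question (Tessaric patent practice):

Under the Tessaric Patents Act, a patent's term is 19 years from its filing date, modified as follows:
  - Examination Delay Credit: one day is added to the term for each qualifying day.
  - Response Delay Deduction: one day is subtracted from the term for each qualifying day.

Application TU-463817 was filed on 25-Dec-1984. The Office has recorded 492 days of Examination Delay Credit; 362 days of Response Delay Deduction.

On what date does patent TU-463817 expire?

2004-05-03

Base term: filing date + 19 years → 25 December 2003.
Examination Delay Credit: +492 days → 30 April 2005.
Response Delay Deduction: −362 days → 3 May 2004.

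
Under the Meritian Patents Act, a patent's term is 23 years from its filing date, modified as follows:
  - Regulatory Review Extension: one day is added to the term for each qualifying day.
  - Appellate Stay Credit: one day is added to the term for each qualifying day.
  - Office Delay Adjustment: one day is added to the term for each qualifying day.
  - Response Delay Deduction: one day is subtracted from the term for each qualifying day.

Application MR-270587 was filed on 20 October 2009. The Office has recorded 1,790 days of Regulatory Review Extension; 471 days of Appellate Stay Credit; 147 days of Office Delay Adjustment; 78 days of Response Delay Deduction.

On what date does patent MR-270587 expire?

March 8, 2039

Base term: filing date + 23 years → 20 October 2032.
Regulatory Review Extension: +1790 days → 14 September 2037.
Appellate Stay Credit: +471 days → 29 December 2038.
Office Delay Adjustment: +147 days → 25 May 2039.
Response Delay Deduction: −78 days → 8 March 2039.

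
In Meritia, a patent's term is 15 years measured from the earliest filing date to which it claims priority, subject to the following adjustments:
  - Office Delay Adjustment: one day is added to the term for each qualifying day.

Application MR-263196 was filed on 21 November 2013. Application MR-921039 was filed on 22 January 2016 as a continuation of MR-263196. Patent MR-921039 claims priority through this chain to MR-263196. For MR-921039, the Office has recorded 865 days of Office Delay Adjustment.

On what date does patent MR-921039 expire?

Earliest priority filing: 21 November 2013.
Base term: 21 November 2013 + 15 years → 21 November 2028.
Office Delay Adjustment: +865 days → 5 April 2031.

2031-04-05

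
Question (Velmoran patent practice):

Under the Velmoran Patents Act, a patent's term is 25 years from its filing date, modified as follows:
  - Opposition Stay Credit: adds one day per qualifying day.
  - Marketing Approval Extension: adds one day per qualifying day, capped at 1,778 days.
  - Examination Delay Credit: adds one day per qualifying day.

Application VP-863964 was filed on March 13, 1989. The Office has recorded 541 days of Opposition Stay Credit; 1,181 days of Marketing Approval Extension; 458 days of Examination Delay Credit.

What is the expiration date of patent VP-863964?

Base term: filing date + 25 years → 13 March 2014.
Opposition Stay Credit: +541 days → 5 September 2015.
Marketing Approval Extension: 1181 days (within the 1778-day cap) → +1181 days → 29 November 2018.
Examination Delay Credit: +458 days → 1 March 2020.

March 1, 2020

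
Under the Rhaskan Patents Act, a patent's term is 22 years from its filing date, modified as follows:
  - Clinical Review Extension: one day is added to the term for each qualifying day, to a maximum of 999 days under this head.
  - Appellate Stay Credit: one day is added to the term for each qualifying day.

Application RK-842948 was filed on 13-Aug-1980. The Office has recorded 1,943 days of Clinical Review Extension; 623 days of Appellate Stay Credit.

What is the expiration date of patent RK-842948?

January 21, 2007

Base term: filing date + 22 years → 13 August 2002.
Clinical Review Extension: 1943 days claimed exceeds the 999-day cap, so +999 days → 8 May 2005.
Appellate Stay Credit: +623 days → 21 January 2007.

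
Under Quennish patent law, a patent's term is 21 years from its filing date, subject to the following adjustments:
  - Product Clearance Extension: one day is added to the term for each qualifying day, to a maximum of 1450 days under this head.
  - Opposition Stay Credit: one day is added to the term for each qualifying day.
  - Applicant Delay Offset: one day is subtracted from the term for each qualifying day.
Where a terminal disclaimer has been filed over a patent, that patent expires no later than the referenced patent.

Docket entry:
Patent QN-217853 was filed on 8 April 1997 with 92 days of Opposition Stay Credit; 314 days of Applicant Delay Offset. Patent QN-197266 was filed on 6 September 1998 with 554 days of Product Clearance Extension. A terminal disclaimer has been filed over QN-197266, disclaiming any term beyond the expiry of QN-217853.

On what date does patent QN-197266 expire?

2017-08-29

Natural term of QN-197266:
  Base: filing + 21 years → 6 September 2019.
  Product Clearance Extension: 554 days (within the 1450-day cap) → +554 days → 13 March 2021.
Expiry of referenced patent QN-217853:
  Base: filing + 21 years → 8 April 2018.
  Opposition Stay Credit: +92 days → 9 July 2018.
  Applicant Delay Offset: −314 days → 29 August 2017.
Terminal disclaimer: QN-197266 expires on the earlier of 13 March 2021 and 29 August 2017.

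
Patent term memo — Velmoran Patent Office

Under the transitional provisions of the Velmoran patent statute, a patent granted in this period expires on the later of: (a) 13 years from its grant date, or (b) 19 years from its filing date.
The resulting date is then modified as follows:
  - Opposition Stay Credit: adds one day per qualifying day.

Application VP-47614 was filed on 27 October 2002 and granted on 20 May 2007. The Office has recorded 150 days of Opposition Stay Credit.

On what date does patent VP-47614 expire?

(a) grant + 13 years → 20 May 2020.
(b) filing + 19 years → 27 October 2021.
Later of the two: 27 October 2021.
Opposition Stay Credit: +150 days → 26 March 2022.

2022-03-26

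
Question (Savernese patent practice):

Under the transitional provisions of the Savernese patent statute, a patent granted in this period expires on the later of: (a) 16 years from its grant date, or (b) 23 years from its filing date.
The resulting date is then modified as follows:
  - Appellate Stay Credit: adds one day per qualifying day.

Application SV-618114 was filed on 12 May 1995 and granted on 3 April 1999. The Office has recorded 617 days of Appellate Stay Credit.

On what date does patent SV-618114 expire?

January 19, 2020

(a) grant + 16 years → 3 April 2015.
(b) filing + 23 years → 12 May 2018.
Later of the two: 12 May 2018.
Appellate Stay Credit: +617 days → 19 January 2020.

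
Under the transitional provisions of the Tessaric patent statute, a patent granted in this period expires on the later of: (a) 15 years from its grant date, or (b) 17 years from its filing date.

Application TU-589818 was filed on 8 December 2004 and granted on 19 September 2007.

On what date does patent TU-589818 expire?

2022-09-19

(a) grant + 15 years → 19 September 2022.
(b) filing + 17 years → 8 December 2021.
Later of the two: 19 September 2022.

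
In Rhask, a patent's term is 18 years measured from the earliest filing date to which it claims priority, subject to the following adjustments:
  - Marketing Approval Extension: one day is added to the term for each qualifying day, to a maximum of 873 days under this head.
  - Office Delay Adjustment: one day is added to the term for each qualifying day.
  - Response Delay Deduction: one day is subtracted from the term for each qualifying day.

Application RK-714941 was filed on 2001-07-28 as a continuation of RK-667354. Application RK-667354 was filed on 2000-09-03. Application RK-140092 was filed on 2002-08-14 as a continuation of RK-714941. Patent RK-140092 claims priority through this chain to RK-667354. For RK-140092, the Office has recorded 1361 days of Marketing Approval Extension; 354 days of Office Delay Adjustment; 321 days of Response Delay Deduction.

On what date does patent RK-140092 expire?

Earliest priority filing: 3 September 2000.
Base term: 3 September 2000 + 18 years → 3 September 2018.
Marketing Approval Extension: 1361 days claimed exceeds the 873-day cap, so +873 days → 23 January 2021.
Office Delay Adjustment: +354 days → 12 January 2022.
Response Delay Deduction: −321 days → 25 February 2021.

2021-02-25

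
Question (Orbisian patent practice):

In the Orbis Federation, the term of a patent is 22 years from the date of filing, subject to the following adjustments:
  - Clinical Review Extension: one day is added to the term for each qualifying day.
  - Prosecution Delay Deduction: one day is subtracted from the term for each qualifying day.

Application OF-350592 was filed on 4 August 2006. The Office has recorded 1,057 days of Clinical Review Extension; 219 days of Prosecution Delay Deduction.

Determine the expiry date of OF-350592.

2030-11-20

Base term: filing date + 22 years → 4 August 2028.
Clinical Review Extension: +1057 days → 27 June 2031.
Prosecution Delay Deduction: −219 days → 20 November 2030.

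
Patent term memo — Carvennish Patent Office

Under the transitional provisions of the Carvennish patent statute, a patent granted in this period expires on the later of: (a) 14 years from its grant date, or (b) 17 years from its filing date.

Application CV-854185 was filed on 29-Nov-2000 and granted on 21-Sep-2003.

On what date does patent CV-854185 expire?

November 29, 2017

(a) grant + 14 years → 21 September 2017.
(b) filing + 17 years → 29 November 2017.
Later of the two: 29 November 2017.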